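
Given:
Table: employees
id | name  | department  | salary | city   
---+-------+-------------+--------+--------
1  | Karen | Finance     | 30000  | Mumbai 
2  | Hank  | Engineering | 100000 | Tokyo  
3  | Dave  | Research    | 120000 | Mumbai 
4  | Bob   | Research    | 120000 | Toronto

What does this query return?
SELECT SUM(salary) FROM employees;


SUM(salary) = 30000 + 100000 + 120000 + 120000 = 370000

370000


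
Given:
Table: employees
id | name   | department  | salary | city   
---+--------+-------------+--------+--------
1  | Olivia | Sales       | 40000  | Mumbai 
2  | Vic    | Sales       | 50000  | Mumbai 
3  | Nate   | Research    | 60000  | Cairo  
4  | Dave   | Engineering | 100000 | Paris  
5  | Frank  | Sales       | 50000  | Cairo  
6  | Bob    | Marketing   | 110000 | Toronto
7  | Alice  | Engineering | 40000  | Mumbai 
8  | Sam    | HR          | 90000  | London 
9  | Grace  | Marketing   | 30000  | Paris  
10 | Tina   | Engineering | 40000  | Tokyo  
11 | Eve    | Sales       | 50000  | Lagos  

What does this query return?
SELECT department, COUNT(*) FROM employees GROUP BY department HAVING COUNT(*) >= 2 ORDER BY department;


Groups with count >= 2:
  Engineering: 3 -> PASS
  Marketing: 2 -> PASS
  Sales: 4 -> PASS
  HR: 1 -> filtered out
  Research: 1 -> filtered out


3 groups:
Engineering, 3
Marketing, 2
Sales, 4


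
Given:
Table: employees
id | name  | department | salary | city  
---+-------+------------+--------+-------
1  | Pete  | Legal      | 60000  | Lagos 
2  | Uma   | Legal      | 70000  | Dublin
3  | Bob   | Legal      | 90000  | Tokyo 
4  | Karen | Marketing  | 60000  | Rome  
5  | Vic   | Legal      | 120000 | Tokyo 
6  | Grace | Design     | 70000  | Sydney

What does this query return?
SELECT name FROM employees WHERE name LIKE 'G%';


LIKE 'G%' matches names starting with 'G'
Matching: 1

1 rows:
Grace


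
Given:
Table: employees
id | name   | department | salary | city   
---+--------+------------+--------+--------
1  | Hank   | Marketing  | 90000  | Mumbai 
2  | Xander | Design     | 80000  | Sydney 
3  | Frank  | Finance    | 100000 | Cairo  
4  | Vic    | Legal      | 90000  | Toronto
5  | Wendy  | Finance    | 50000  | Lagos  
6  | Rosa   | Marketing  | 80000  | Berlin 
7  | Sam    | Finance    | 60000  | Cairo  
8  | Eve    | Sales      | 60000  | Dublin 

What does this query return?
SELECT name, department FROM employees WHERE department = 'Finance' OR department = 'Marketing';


Filtering: department = 'Finance' OR 'Marketing'
Matching: 5 rows

5 rows:
Hank, Marketing
Frank, Finance
Wendy, Finance
Rosa, Marketing
Sam, Finance


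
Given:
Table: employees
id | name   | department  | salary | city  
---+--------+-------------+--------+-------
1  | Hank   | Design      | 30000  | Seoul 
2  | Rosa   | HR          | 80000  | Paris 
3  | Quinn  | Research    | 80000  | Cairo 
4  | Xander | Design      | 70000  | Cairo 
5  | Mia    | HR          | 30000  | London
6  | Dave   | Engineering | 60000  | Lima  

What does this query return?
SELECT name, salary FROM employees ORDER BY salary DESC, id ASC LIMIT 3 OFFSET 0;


Sort by salary DESC (id ASC tiebreak), then skip 0 and take 3
Rows 1 through 3

3 rows:
Rosa, 80000
Quinn, 80000
Xander, 70000


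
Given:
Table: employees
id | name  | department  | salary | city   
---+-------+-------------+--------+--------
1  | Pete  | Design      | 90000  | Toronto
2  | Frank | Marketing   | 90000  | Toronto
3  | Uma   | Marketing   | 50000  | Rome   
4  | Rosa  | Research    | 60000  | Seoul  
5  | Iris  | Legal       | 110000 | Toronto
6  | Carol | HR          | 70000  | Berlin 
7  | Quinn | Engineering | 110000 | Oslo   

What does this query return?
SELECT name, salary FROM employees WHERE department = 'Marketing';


Filtering: department = 'Marketing'
Matching rows: 2

2 rows:
Frank, 90000
Uma, 50000


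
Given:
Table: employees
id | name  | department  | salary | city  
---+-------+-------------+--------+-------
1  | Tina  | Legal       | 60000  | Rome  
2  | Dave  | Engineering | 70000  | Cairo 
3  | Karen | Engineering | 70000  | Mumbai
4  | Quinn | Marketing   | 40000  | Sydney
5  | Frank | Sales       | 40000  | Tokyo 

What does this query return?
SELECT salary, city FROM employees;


Projecting columns: salary, city

5 rows:
60000, Rome
70000, Cairo
70000, Mumbai
40000, Sydney
40000, Tokyo


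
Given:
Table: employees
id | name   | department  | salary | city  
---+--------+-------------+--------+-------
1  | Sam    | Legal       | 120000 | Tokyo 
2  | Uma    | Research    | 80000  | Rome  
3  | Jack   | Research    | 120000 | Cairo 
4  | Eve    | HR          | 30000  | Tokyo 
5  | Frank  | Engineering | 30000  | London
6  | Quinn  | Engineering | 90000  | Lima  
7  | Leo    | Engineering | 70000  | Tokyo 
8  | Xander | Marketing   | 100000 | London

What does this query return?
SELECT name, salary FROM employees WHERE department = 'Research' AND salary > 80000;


Filtering: department = 'Research' AND salary > 80000
Matching: 1 rows

1 rows:
Jack, 120000


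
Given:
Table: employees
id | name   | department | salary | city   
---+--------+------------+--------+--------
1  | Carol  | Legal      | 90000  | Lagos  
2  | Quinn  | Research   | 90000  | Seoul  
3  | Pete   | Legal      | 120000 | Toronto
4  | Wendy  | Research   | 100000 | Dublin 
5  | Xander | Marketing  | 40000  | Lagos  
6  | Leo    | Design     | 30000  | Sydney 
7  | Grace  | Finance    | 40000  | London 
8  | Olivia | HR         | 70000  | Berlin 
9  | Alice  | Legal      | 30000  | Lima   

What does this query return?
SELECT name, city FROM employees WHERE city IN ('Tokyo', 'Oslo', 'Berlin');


Filtering: city IN ('Tokyo', 'Oslo', 'Berlin')
Matching: 1 rows

1 rows:
Olivia, Berlin


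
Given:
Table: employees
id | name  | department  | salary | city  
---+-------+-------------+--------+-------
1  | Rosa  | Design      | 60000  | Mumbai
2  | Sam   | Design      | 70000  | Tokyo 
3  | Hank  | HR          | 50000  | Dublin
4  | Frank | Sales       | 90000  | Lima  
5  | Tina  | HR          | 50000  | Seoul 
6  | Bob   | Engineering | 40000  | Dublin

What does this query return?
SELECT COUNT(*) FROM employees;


COUNT(*) counts all rows

6


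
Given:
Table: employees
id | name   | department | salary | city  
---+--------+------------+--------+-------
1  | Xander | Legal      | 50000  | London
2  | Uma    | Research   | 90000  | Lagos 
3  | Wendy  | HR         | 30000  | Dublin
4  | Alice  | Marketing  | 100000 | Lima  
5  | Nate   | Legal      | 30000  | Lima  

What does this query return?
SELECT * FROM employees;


SELECT * returns all 5 rows with all columns

5 rows:
1, Xander, Legal, 50000, London
2, Uma, Research, 90000, Lagos
3, Wendy, HR, 30000, Dublin
4, Alice, Marketing, 100000, Lima
5, Nate, Legal, 30000, Lima


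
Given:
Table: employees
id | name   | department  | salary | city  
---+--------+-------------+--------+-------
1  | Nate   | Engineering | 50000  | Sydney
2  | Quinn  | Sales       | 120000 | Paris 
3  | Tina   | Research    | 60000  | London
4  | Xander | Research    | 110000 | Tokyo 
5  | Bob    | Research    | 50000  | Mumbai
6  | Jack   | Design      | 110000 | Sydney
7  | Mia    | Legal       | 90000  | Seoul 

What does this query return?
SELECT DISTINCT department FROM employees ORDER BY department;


All 'department' values (row order): Engineering, Sales, Research, Research, Research, Design, Legal
Removing duplicates leaves 5 unique value(s).

5 values:
Design
Engineering
Legal
Research
Sales


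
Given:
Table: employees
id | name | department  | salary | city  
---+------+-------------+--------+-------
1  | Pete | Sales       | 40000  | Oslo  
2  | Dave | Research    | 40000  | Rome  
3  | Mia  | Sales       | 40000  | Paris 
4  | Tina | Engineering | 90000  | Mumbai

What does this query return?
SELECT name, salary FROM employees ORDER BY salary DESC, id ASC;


Sorting by salary DESC, then id ASC for ties

4 rows:
Tina, 90000
Pete, 40000
Dave, 40000
Mia, 40000


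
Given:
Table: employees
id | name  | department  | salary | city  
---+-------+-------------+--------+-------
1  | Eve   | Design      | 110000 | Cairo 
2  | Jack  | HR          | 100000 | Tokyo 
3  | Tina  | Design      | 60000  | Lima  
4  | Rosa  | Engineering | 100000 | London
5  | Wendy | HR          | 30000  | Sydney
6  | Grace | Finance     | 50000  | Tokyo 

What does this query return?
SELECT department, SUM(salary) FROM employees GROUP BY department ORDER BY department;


Summing salary within each department:
  Design: 110000 + 60000 = 170000
  Engineering: 100000 = 100000
  Finance: 50000 = 50000
  HR: 100000 + 30000 = 130000


4 groups:
Design, 170000
Engineering, 100000
Finance, 50000
HR, 130000


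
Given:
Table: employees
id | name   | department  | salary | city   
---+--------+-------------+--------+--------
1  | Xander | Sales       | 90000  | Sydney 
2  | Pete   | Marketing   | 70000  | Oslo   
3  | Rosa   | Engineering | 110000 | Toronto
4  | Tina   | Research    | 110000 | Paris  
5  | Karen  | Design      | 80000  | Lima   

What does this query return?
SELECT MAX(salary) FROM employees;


Salaries: 90000, 70000, 110000, 110000, 80000
MAX = 110000

110000


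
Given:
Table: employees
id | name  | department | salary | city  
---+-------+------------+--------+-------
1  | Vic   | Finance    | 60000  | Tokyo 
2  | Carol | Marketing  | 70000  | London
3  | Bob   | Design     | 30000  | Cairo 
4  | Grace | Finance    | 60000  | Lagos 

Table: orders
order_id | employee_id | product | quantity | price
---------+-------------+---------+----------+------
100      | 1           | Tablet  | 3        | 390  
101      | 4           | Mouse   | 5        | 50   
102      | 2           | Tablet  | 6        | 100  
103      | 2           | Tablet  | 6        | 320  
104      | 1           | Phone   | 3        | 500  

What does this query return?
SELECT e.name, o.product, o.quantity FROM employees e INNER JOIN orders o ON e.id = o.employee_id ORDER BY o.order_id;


Joining employees.id = orders.employee_id:
  employee Vic (id=1) -> order Tablet
  employee Grace (id=4) -> order Mouse
  employee Carol (id=2) -> order Tablet
  employee Carol (id=2) -> order Tablet
  employee Vic (id=1) -> order Phone


5 rows:
Vic, Tablet, 3
Grace, Mouse, 5
Carol, Tablet, 6
Carol, Tablet, 6
Vic, Phone, 3


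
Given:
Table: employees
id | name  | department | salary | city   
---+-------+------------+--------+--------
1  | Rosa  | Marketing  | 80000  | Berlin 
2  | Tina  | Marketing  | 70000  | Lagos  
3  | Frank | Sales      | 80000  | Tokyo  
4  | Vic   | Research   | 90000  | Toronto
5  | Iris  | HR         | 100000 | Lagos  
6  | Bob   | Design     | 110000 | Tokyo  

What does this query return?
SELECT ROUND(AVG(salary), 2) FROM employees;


SUM(salary) = 530000
COUNT = 6
ROUND(AVG, 2) = ROUND(530000 / 6, 2) = 88333.33

88333.33


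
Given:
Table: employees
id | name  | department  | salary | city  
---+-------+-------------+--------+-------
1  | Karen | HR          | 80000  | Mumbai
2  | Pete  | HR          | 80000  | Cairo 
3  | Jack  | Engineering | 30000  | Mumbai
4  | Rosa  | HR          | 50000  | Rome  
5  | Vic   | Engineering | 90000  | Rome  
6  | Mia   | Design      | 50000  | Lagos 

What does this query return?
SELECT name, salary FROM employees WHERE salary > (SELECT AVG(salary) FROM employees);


Subquery: AVG(salary) = 63333.33
Filtering: salary > 63333.33
  Karen (80000) -> MATCH
  Pete (80000) -> MATCH
  Vic (90000) -> MATCH


3 rows:
Karen, 80000
Pete, 80000
Vic, 90000


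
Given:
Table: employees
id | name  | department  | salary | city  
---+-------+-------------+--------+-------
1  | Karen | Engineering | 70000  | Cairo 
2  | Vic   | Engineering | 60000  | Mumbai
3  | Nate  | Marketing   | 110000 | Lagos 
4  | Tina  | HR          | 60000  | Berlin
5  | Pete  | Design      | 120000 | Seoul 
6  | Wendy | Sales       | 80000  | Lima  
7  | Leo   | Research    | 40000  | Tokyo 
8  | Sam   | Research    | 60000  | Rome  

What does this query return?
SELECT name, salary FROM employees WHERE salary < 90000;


Filtering: salary < 90000
Matching: 6 rows

6 rows:
Karen, 70000
Vic, 60000
Tina, 60000
Wendy, 80000
Leo, 40000
Sam, 60000


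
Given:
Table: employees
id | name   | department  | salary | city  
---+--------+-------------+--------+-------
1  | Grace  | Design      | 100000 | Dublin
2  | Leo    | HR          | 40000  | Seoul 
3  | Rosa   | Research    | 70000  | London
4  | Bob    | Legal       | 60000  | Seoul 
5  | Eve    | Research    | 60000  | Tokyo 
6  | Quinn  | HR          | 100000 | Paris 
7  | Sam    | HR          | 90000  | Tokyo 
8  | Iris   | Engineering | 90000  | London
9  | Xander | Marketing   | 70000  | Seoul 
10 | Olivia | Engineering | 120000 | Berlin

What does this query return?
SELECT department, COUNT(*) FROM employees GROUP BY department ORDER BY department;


Assigning each row to its department group:
  Grace -> Design
  Leo -> HR
  Rosa -> Research
  Bob -> Legal
  Eve -> Research
  Quinn -> HR
  Sam -> HR
  Iris -> Engineering
  Xander -> Marketing
  Olivia -> Engineering


6 groups:
Design, 1
Engineering, 2
HR, 3
Legal, 1
Marketing, 1
Research, 2


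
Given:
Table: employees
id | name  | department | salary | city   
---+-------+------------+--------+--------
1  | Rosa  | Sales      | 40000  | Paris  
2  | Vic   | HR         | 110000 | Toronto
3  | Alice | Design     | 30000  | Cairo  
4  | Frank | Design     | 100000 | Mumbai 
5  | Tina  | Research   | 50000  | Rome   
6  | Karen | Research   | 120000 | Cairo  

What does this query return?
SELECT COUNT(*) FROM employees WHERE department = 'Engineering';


Counting rows where department = 'Engineering'


0


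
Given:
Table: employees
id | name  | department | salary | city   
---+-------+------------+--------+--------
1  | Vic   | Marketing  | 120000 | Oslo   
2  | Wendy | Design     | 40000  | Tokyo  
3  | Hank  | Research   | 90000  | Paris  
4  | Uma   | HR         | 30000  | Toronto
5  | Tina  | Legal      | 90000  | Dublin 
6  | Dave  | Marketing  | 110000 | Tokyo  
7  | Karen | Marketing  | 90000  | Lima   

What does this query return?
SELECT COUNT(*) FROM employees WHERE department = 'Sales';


Counting rows where department = 'Sales'


0


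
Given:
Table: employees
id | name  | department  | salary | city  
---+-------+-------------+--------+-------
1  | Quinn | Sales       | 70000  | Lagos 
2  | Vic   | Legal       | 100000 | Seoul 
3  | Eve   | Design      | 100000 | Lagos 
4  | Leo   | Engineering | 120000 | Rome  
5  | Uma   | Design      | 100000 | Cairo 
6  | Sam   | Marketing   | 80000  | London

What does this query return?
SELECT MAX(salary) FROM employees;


Salaries: 70000, 100000, 100000, 120000, 100000, 80000
MAX = 120000

120000


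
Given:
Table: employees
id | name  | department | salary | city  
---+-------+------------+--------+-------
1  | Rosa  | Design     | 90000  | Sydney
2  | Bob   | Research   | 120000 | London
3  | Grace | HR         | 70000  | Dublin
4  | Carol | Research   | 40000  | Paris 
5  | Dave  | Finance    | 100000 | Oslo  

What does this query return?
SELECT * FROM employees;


SELECT * returns all 5 rows with all columns

5 rows:
1, Rosa, Design, 90000, Sydney
2, Bob, Research, 120000, London
3, Grace, HR, 70000, Dublin
4, Carol, Research, 40000, Paris
5, Dave, Finance, 100000, Oslo


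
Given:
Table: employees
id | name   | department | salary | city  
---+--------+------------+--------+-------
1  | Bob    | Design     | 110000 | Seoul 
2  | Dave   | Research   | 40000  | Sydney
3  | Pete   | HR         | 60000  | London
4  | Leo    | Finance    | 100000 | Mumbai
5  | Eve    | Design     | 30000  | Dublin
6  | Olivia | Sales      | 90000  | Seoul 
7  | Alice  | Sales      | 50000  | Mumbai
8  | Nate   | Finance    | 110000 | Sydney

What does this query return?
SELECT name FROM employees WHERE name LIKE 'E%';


LIKE 'E%' matches names starting with 'E'
Matching: 1

1 rows:
Eve


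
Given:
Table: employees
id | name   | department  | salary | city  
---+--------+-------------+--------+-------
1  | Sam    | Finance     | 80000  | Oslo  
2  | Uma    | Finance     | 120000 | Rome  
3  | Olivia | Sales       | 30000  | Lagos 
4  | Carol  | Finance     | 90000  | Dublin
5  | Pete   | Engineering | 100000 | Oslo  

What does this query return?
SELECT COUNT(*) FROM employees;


COUNT(*) counts all rows

5


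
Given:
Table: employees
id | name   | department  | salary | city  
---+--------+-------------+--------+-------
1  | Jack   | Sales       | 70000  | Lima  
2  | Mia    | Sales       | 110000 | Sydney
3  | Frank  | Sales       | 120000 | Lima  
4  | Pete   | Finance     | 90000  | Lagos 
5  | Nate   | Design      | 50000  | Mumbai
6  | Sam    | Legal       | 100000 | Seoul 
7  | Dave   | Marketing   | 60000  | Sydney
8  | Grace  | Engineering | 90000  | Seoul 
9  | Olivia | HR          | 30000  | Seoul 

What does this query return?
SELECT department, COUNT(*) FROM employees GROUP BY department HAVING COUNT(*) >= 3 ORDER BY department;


Groups with count >= 3:
  Sales: 3 -> PASS
  Design: 1 -> filtered out
  Engineering: 1 -> filtered out
  Finance: 1 -> filtered out
  HR: 1 -> filtered out
  Legal: 1 -> filtered out
  Marketing: 1 -> filtered out


1 groups:
Sales, 3


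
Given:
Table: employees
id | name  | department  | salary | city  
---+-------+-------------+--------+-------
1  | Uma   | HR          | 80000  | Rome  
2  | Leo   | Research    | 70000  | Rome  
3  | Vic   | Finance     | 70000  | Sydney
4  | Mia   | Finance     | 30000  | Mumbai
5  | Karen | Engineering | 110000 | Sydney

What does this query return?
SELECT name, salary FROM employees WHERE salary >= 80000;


Filtering: salary >= 80000
Matching: 2 rows

2 rows:
Uma, 80000
Karen, 110000


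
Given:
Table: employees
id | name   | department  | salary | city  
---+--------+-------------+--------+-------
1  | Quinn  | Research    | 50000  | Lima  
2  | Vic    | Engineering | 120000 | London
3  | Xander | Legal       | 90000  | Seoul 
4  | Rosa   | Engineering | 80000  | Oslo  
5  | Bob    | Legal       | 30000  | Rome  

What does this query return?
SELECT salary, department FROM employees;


Projecting columns: salary, department

5 rows:
50000, Research
120000, Engineering
90000, Legal
80000, Engineering
30000, Legal


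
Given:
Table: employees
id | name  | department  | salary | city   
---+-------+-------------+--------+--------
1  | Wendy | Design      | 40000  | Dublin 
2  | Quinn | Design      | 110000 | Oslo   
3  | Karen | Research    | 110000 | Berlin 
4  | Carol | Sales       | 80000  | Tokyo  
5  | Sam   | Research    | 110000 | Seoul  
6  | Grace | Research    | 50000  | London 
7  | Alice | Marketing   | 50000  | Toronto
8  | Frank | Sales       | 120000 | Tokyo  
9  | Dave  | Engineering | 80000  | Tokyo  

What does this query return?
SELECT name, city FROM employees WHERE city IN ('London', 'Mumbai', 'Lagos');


Filtering: city IN ('London', 'Mumbai', 'Lagos')
Matching: 1 rows

1 rows:
Grace, London


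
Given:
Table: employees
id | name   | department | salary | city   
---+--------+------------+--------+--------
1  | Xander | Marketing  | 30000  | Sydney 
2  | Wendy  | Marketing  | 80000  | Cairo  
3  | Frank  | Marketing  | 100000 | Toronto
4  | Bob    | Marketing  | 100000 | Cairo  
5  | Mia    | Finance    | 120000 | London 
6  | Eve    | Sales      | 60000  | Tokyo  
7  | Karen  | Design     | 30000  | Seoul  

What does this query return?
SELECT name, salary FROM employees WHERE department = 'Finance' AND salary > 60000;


Filtering: department = 'Finance' AND salary > 60000
Matching: 1 rows

1 rows:
Mia, 120000


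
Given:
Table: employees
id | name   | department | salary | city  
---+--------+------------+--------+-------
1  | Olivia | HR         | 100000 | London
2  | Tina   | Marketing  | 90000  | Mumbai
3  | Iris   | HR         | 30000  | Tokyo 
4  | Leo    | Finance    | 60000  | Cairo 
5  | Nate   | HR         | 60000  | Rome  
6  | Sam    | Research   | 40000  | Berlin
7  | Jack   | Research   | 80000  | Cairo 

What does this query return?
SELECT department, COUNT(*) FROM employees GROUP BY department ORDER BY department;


Assigning each row to its department group:
  Olivia -> HR
  Tina -> Marketing
  Iris -> HR
  Leo -> Finance
  Nate -> HR
  Sam -> Research
  Jack -> Research


4 groups:
Finance, 1
HR, 3
Marketing, 1
Research, 2


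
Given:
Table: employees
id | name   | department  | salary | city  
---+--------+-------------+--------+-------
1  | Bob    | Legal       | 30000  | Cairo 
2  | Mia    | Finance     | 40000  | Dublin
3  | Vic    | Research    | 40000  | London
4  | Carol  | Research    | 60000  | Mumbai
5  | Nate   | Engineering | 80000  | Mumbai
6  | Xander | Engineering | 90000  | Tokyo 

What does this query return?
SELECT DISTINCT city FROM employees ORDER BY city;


All 'city' values (row order): Cairo, Dublin, London, Mumbai, Mumbai, Tokyo
Removing duplicates leaves 5 unique value(s).

5 values:
Cairo
Dublin
London
Mumbai
Tokyo


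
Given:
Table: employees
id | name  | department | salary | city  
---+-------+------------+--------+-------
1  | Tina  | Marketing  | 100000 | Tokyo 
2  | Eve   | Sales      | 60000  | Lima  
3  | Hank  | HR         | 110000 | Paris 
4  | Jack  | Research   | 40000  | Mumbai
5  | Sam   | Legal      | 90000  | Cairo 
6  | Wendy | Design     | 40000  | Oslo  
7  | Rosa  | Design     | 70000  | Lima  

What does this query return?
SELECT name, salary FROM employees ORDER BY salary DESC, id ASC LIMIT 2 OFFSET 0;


Sort by salary DESC (id ASC tiebreak), then skip 0 and take 2
Rows 1 through 2

2 rows:
Hank, 110000
Tina, 100000


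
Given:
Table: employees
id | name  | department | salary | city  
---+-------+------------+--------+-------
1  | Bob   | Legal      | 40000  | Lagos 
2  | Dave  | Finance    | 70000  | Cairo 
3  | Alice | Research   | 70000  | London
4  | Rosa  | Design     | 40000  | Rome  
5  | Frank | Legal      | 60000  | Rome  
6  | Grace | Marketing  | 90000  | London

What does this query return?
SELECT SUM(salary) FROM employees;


SUM(salary) = 40000 + 70000 + 70000 + 40000 + 60000 + 90000 = 370000

370000


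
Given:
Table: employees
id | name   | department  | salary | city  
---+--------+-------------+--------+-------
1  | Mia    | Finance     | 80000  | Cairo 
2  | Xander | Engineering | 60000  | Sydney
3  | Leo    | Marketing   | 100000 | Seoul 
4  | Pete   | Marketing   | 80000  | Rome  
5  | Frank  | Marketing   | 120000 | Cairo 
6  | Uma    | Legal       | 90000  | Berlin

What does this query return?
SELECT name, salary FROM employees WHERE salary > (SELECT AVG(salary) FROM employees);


Subquery: AVG(salary) = 88333.33
Filtering: salary > 88333.33
  Leo (100000) -> MATCH
  Frank (120000) -> MATCH
  Uma (90000) -> MATCH


3 rows:
Leo, 100000
Frank, 120000
Uma, 90000


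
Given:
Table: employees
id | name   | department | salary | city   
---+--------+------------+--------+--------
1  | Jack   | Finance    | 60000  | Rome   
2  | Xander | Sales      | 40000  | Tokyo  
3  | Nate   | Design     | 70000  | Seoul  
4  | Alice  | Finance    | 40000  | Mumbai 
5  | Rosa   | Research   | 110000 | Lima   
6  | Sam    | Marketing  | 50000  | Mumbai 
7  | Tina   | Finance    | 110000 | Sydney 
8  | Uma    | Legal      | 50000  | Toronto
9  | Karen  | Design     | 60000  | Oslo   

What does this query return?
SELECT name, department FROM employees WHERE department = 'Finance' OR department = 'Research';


Filtering: department = 'Finance' OR 'Research'
Matching: 4 rows

4 rows:
Jack, Finance
Alice, Finance
Rosa, Research
Tina, Finance


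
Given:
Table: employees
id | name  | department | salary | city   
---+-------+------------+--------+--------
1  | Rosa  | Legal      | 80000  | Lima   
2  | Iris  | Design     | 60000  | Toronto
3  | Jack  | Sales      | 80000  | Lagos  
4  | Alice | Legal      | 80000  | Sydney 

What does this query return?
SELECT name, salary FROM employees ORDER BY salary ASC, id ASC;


Sorting by salary ASC, then id ASC for ties

4 rows:
Iris, 60000
Rosa, 80000
Jack, 80000
Alice, 80000


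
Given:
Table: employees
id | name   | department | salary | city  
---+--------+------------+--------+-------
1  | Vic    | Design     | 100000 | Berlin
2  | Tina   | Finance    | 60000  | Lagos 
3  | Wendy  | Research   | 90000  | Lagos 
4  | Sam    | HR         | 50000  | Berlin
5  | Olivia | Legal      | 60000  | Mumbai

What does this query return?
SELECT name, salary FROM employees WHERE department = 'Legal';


Filtering: department = 'Legal'
Matching rows: 1

1 rows:
Olivia, 60000


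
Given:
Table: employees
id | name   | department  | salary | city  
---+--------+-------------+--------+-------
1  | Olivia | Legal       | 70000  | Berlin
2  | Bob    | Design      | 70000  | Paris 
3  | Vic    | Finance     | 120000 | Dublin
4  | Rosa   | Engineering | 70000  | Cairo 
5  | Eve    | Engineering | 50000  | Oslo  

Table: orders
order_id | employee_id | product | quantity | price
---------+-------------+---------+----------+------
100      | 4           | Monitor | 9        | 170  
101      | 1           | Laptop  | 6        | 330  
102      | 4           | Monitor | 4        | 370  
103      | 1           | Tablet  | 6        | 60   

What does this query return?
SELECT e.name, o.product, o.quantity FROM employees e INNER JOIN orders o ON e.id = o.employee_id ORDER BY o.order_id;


Joining employees.id = orders.employee_id:
  employee Rosa (id=4) -> order Monitor
  employee Olivia (id=1) -> order Laptop
  employee Rosa (id=4) -> order Monitor
  employee Olivia (id=1) -> order Tablet


4 rows:
Rosa, Monitor, 9
Olivia, Laptop, 6
Rosa, Monitor, 4
Olivia, Tablet, 6


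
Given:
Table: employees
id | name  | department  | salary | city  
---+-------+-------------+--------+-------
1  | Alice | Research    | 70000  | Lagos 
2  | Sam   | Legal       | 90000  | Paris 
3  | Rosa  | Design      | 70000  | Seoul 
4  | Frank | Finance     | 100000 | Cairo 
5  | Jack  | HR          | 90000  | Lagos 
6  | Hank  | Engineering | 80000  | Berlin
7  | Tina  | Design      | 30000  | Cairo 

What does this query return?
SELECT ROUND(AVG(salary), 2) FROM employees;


SUM(salary) = 530000
COUNT = 7
ROUND(AVG, 2) = ROUND(530000 / 7, 2) = 75714.29

75714.29


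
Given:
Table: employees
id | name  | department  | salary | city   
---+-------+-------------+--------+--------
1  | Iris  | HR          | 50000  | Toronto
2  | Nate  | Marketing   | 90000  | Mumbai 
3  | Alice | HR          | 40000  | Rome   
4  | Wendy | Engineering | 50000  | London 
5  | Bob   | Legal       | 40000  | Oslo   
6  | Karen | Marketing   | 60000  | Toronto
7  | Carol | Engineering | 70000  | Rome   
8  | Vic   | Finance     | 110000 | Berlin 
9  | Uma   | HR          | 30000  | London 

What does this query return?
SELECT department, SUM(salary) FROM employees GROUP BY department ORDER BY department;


Summing salary within each department:
  Engineering: 50000 + 70000 = 120000
  Finance: 110000 = 110000
  HR: 50000 + 40000 + 30000 = 120000
  Legal: 40000 = 40000
  Marketing: 90000 + 60000 = 150000


5 groups:
Engineering, 120000
Finance, 110000
HR, 120000
Legal, 40000
Marketing, 150000


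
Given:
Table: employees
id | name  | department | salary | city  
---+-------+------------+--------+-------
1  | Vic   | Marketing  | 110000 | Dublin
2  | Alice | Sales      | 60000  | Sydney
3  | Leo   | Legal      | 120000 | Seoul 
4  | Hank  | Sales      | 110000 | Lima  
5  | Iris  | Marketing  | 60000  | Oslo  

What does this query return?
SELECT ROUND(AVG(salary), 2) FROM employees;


SUM(salary) = 460000
COUNT = 5
ROUND(AVG, 2) = ROUND(460000 / 5, 2) = 92000.0

92000.0


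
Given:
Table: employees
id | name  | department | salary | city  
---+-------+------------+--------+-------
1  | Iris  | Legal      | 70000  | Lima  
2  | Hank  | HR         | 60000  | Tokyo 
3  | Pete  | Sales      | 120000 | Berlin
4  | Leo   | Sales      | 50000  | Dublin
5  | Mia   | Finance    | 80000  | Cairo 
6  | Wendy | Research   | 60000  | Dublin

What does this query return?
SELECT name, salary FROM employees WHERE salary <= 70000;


Filtering: salary <= 70000
Matching: 4 rows

4 rows:
Iris, 70000
Hank, 60000
Leo, 50000
Wendy, 60000


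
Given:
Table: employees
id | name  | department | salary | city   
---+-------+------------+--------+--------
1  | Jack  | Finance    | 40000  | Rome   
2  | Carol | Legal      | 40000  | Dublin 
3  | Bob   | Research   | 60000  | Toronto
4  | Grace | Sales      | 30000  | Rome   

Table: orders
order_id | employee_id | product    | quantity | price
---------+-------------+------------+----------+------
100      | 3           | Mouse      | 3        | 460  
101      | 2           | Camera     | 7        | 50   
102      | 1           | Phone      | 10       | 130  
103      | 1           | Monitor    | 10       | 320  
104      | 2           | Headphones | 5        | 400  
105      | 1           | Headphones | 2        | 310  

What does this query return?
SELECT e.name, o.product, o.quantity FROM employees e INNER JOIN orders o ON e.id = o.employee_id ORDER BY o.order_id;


Joining employees.id = orders.employee_id:
  employee Bob (id=3) -> order Mouse
  employee Carol (id=2) -> order Camera
  employee Jack (id=1) -> order Phone
  employee Jack (id=1) -> order Monitor
  employee Carol (id=2) -> order Headphones
  employee Jack (id=1) -> order Headphones


6 rows:
Bob, Mouse, 3
Carol, Camera, 7
Jack, Phone, 10
Jack, Monitor, 10
Carol, Headphones, 5
Jack, Headphones, 2


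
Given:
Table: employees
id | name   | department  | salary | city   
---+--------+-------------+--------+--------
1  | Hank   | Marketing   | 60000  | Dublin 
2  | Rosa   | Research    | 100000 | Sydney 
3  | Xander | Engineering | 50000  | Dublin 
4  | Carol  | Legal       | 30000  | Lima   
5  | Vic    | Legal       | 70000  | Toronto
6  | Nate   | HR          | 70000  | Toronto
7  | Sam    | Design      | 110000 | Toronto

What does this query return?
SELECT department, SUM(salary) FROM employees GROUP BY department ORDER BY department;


Summing salary within each department:
  Design: 110000 = 110000
  Engineering: 50000 = 50000
  HR: 70000 = 70000
  Legal: 30000 + 70000 = 100000
  Marketing: 60000 = 60000
  Research: 100000 = 100000


6 groups:
Design, 110000
Engineering, 50000
HR, 70000
Legal, 100000
Marketing, 60000
Research, 100000


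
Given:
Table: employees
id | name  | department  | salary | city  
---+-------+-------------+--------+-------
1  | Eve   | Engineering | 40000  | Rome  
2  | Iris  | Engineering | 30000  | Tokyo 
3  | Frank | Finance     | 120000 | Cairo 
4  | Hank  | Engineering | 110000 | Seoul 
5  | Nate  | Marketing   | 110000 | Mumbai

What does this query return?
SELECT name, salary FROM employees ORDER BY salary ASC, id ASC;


Sorting by salary ASC, then id ASC for ties

5 rows:
Iris, 30000
Eve, 40000
Hank, 110000
Nate, 110000
Frank, 120000


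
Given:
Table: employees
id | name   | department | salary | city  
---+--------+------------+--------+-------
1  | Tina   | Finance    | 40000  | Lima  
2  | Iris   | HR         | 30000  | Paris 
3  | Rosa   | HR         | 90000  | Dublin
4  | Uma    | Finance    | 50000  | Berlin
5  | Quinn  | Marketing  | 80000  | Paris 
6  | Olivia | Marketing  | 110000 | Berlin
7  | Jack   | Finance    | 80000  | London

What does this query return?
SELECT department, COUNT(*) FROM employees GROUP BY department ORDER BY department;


Assigning each row to its department group:
  Tina -> Finance
  Iris -> HR
  Rosa -> HR
  Uma -> Finance
  Quinn -> Marketing
  Olivia -> Marketing
  Jack -> Finance


3 groups:
Finance, 3
HR, 2
Marketing, 2


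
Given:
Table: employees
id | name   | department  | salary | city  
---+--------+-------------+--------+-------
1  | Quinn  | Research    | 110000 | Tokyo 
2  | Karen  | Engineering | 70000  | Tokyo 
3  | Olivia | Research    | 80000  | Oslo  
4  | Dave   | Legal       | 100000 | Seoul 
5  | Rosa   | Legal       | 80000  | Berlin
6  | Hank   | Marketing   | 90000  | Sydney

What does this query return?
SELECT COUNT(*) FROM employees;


COUNT(*) counts all rows

6


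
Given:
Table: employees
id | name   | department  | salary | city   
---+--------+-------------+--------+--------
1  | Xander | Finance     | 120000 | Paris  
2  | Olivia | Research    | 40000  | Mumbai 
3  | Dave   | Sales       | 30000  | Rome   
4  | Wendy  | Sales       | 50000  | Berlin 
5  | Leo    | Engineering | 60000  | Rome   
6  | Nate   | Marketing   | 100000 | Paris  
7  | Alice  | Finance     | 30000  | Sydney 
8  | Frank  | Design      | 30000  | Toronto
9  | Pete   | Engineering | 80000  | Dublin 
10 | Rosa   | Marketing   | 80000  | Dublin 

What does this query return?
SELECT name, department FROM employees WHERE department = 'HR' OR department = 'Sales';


Filtering: department = 'HR' OR 'Sales'
Matching: 2 rows

2 rows:
Dave, Sales
Wendy, Sales


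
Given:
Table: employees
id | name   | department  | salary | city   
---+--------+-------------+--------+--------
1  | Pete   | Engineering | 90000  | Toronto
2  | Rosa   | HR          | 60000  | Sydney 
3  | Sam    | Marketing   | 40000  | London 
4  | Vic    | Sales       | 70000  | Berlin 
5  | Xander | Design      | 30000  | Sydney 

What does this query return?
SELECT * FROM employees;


SELECT * returns all 5 rows with all columns

5 rows:
1, Pete, Engineering, 90000, Toronto
2, Rosa, HR, 60000, Sydney
3, Sam, Marketing, 40000, London
4, Vic, Sales, 70000, Berlin
5, Xander, Design, 30000, Sydney


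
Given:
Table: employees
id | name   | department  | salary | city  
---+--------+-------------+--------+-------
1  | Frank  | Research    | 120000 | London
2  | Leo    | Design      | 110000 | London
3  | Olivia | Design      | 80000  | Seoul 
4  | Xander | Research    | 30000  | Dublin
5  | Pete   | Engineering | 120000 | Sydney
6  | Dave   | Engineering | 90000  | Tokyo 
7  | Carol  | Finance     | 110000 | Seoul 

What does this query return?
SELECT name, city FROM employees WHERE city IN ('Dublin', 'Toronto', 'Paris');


Filtering: city IN ('Dublin', 'Toronto', 'Paris')
Matching: 1 rows

1 rows:
Xander, Dublin


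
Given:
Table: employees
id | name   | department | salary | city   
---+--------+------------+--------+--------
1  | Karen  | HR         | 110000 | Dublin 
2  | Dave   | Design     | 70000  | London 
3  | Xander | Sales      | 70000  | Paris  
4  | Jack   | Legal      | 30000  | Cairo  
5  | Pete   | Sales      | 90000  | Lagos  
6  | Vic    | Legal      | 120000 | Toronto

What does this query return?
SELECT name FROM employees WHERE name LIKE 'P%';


LIKE 'P%' matches names starting with 'P'
Matching: 1

1 rows:
Pete


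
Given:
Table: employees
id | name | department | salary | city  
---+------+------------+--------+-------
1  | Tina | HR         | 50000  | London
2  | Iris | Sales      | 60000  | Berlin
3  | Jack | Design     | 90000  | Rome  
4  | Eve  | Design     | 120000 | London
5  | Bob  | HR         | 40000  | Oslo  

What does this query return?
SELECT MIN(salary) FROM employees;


Salaries: 50000, 60000, 90000, 120000, 40000
MIN = 40000

40000


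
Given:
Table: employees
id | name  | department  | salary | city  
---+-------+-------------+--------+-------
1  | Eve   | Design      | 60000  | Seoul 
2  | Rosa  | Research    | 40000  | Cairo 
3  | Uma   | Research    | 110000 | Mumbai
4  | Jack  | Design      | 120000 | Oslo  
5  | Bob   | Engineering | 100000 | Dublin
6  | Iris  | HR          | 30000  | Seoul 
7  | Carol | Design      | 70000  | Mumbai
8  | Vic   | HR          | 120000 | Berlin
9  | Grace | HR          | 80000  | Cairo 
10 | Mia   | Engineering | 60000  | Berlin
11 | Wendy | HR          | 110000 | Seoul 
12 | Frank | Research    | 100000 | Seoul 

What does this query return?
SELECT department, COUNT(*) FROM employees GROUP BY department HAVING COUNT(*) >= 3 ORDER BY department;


Groups with count >= 3:
  Design: 3 -> PASS
  HR: 4 -> PASS
  Research: 3 -> PASS
  Engineering: 2 -> filtered out


3 groups:
Design, 3
HR, 4
Research, 3


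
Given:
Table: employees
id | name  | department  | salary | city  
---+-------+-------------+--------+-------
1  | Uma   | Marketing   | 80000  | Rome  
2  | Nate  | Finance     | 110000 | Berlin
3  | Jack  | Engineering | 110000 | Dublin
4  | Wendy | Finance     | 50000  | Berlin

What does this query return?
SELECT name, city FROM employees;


Projecting columns: name, city

4 rows:
Uma, Rome
Nate, Berlin
Jack, Dublin
Wendy, Berlin


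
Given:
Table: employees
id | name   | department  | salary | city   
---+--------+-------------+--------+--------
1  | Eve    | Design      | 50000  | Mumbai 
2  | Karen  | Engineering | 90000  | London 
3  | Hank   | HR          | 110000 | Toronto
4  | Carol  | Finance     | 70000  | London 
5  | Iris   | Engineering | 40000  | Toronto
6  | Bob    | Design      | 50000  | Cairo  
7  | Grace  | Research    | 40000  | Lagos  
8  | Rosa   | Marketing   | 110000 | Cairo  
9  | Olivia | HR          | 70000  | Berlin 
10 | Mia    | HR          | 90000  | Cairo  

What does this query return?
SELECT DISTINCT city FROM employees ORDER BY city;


All 'city' values (row order): Mumbai, London, Toronto, London, Toronto, Cairo, Lagos, Cairo, Berlin, Cairo
Removing duplicates leaves 6 unique value(s).

6 values:
Berlin
Cairo
Lagos
London
Mumbai
Toronto


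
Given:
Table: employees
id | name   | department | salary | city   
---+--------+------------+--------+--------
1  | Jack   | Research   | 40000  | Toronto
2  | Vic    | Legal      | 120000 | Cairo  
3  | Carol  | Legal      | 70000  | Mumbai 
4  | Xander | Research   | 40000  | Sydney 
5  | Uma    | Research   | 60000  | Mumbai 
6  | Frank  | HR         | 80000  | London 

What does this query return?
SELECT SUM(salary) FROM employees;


SUM(salary) = 40000 + 120000 + 70000 + 40000 + 60000 + 80000 = 410000

410000


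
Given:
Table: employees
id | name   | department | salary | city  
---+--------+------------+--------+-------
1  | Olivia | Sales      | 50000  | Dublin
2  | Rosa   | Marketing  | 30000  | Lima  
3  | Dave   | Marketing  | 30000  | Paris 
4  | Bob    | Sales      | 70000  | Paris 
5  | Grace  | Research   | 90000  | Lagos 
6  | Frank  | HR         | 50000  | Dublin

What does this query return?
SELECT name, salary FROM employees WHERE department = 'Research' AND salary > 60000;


Filtering: department = 'Research' AND salary > 60000
Matching: 1 rows

1 rows:
Grace, 90000


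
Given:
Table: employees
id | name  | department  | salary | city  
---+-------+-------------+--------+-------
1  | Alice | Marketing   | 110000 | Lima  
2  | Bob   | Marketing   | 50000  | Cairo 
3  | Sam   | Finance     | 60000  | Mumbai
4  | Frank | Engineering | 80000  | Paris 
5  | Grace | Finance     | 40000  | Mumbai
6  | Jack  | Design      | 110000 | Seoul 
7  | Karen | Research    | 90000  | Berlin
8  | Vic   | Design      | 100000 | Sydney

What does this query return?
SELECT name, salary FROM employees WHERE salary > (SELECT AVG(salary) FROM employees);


Subquery: AVG(salary) = 80000.0
Filtering: salary > 80000.0
  Alice (110000) -> MATCH
  Jack (110000) -> MATCH
  Karen (90000) -> MATCH
  Vic (100000) -> MATCH


4 rows:
Alice, 110000
Jack, 110000
Karen, 90000
Vic, 100000


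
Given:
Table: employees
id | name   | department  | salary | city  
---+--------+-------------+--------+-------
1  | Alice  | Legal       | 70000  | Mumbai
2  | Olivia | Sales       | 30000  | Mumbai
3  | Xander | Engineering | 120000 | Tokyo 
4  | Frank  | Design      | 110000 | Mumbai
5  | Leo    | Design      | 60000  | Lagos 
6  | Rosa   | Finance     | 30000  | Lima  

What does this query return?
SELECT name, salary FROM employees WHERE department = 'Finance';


Filtering: department = 'Finance'
Matching rows: 1

1 rows:
Rosa, 30000


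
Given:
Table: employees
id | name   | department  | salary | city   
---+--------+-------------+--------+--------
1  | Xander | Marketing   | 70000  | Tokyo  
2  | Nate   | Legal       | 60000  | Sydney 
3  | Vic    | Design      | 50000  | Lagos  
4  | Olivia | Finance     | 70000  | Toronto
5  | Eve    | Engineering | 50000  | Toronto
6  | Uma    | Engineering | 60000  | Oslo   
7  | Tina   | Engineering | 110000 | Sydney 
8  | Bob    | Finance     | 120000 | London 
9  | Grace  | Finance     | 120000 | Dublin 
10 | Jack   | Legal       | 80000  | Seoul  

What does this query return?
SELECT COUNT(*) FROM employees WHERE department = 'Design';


Counting rows where department = 'Design'
  Vic -> MATCH


1
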